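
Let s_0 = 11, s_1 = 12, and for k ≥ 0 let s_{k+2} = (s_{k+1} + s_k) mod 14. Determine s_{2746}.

12

Listing terms: s_0 = 11,  s_1 = 12,  s_2 = 9,  s_3 = 7,  s_4 = 2,  s_5 = 9,  s_6 = 11,  s_7 = 6,  s_8 = 3,  s_9 = 9,  s_{10} = 12,  s_{11} = 7,  s_{12} = 5,  s_{13} = 12,  s_{14} = 3,  s_{15} = 1,  s_{16} = 4,  s_{17} = 5,  s_{18} = 9,  s_{19} = 0,  s_{20} = 9,  s_{21} = 9,  s_{22} = 4,  s_{23} = 13,  s_{24} = 3,  s_{25} = 2,  s_{26} = 5,  s_{27} = 7,  s_{28} = 12,  s_{29} = 5,  s_{30} = 3,  s_{31} = 8,  s_{32} = 11,  s_{33} = 5,  s_{34} = 2,  s_{35} = 7,  s_{36} = 9,  s_{37} = 2,  s_{38} = 11,  s_{39} = 13,  s_{40} = 10,  s_{41} = 9,  s_{42} = 5,  s_{43} = 0,  s_{44} = 5,  s_{45} = 5,  s_{46} = 10,  s_{47} = 1,  s_{48} = 11,  s_{49} = 12.
Since (s_{48}, s_{49}) = (s_0, s_1) = (11, 12) (two consecutive terms determine the rest), the sequence is periodic with period 48.
So s_{2746} = s_{0 + ((2746-0) mod 48)} = s_{10} = 12.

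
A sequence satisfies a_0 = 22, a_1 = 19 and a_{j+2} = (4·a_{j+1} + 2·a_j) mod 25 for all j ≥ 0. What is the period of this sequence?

20

a_0 = 22,  a_1 = 19,  a_2 = 20,  a_3 = 18,  a_4 = 12,  a_5 = 9,  a_6 = 10,  a_7 = 8,  a_8 = 2,  a_9 = 24,  a_{10} = 0,  a_{11} = 23,  a_{12} = 17,  a_{13} = 14,  a_{14} = 15,  a_{15} = 13,  a_{16} = 7,  a_{17} = 4,  a_{18} = 5,  a_{19} = 3,  a_{20} = 22,  a_{21} = 19.
The sequence repeats with period 20.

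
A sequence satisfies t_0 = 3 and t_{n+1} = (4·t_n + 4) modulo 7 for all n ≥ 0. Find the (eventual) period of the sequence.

3

Listing terms: t_0 = 3; t_1 = 2; t_2 = 5; t_3 = 3.
The sequence repeats with period 3.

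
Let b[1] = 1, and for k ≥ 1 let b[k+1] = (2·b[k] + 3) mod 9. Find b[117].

We have b[1] = 1,  b[2] = 5,  b[3] = 4,  b[4] = 2,  b[5] = 7,  b[6] = 8,  b[7] = 1.
The sequence repeats with period 6.
(117 - 1) mod 6 = 2, so b[117] = b[3] = 4.

4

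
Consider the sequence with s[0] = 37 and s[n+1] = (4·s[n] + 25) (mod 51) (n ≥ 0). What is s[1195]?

20

Computing terms: s[0] = 37; s[1] = 20; s[2] = 3; s[3] = 37.
The sequence repeats with period 3.
So s[1195] = s[0 + ((1195-0) mod 3)] = s[1] = 20.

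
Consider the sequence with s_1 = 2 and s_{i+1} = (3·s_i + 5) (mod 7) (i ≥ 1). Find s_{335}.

5

Listing terms: s_1 = 2, s_2 = 4, s_3 = 3, s_4 = 0, s_5 = 5, s_6 = 6, s_7 = 2.
Since s_7 = s_1 = 2, the sequence is periodic with period 6.
So s_{335} = s_{1 + ((335-1) mod 6)} = s_5 = 5.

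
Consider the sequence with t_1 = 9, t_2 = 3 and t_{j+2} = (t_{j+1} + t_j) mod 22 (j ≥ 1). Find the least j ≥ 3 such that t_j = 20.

6

Listing terms: t_1 = 9, t_2 = 3, t_3 = 12, t_4 = 15, t_5 = 5, t_6 = 20, t_7 = 3, t_8 = 1, t_9 = 4, t_{10} = 5, t_{11} = 9, t_{12} = 14, t_{13} = 1, t_{14} = 15, t_{15} = 16, t_{16} = 9, t_{17} = 3.
Since (t_{16}, t_{17}) = (t_1, t_2) = (9, 3) (two consecutive terms determine the rest), the sequence is periodic with period 15.
The value 20 first appears (with j ≥ 3) at t_6.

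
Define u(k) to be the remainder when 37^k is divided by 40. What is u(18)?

9

Computing terms: u(1) = 37; u(2) = 9; u(3) = 13; u(4) = 1; u(5) = 37.
Since u(5) = u(1) = 37, the sequence is periodic with period 4.
(18 - 1) mod 4 = 1, so u(18) = u(2) = 9.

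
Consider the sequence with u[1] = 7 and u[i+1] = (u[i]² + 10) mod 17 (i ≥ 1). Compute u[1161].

u[1] = 7; u[2] = 8; u[3] = 6; u[4] = 12; u[5] = 1; u[6] = 11; u[7] = 12.
Since u[7] = u[4] = 12, the sequence is eventually periodic: after a pre-period of length 3 it cycles with period 3.
For i ≥ 4, u[i] depends only on (i - 4) mod 3. (1161 - 4) mod 3 = 2, so u[1161] = u[6] = 11.

11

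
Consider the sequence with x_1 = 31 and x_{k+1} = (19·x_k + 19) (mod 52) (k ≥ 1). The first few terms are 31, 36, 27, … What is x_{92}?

24

We have x_1 = 31; x_2 = 36; x_3 = 27; x_4 = 12; x_5 = 39; x_6 = 32; x_7 = 3; x_8 = 24; x_9 = 7; x_{10} = 48; x_{11} = 47; x_{12} = 28; x_{13} = 31.
The sequence repeats with period 12.
So x_{92} = x_{1 + ((92-1) mod 12)} = x_8 = 24.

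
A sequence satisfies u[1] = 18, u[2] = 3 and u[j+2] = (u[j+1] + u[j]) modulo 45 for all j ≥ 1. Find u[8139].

Computing terms: u[1] = 18, u[2] = 3, u[3] = 21, u[4] = 24, u[5] = 0, u[6] = 24, u[7] = 24, u[8] = 3, u[9] = 27, u[10] = 30, u[11] = 12, u[12] = 42, u[13] = 9, u[14] = 6, u[15] = 15, u[16] = 21, u[17] = 36, u[18] = 12, u[19] = 3, u[20] = 15, u[21] = 18, u[22] = 33, u[23] = 6, u[24] = 39, u[25] = 0, u[26] = 39, u[27] = 39, u[28] = 33, u[29] = 27, u[30] = 15, u[31] = 42, u[32] = 12, u[33] = 9, u[34] = 21, u[35] = 30, u[36] = 6, u[37] = 36, u[38] = 42, u[39] = 33, u[40] = 30, u[41] = 18, u[42] = 3.
The sequence repeats with period 40.
So u[8139] = u[1 + ((8139-1) mod 40)] = u[19] = 3.

3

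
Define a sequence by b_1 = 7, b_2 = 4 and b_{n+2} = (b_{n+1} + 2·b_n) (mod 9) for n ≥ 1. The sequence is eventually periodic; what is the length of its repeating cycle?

18

We have b_1 = 7, b_2 = 4, b_3 = 0, b_4 = 8, b_5 = 8, b_6 = 6, b_7 = 4, b_8 = 7, b_9 = 6, b_{10} = 2, b_{11} = 5, b_{12} = 0, b_{13} = 1, b_{14} = 1, b_{15} = 3, b_{16} = 5, b_{17} = 2, b_{18} = 3, b_{19} = 7, b_{20} = 4.
The sequence repeats with period 18.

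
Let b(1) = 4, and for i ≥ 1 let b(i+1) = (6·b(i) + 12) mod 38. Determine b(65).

We have b(1) = 4,  b(2) = 36,  b(3) = 0,  b(4) = 12,  b(5) = 8,  b(6) = 22,  b(7) = 30,  b(8) = 2,  b(9) = 24,  b(10) = 4.
The sequence repeats with period 9.
So b(65) = b(1 + ((65-1) mod 9)) = b(2) = 36.

36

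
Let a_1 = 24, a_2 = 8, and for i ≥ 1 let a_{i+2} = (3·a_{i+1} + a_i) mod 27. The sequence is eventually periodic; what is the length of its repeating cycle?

18

Listing terms: a_1 = 24,  a_2 = 8,  a_3 = 21,  a_4 = 17,  a_5 = 18,  a_6 = 17,  a_7 = 15,  a_8 = 8,  a_9 = 12,  a_{10} = 17,  a_{11} = 9,  a_{12} = 17,  a_{13} = 6,  a_{14} = 8,  a_{15} = 3,  a_{16} = 17,  a_{17} = 0,  a_{18} = 17,  a_{19} = 24,  a_{20} = 8.
Since (a_{19}, a_{20}) = (a_1, a_2) = (24, 8) (two consecutive terms determine the rest), the sequence is periodic with period 18.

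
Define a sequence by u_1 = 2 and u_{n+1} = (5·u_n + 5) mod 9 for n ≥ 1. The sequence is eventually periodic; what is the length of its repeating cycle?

We have u_1 = 2; u_2 = 6; u_3 = 8; u_4 = 0; u_5 = 5; u_6 = 3; u_7 = 2.
Since u_7 = u_1 = 2, the sequence is periodic with period 6.

6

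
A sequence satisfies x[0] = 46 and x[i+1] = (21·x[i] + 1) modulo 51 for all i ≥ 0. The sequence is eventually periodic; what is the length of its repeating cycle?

Computing terms: x[0] = 46,  x[1] = 49,  x[2] = 10,  x[3] = 7,  x[4] = 46.
The sequence repeats with period 4.

4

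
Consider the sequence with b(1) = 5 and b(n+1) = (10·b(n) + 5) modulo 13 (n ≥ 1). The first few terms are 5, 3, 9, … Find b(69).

9

b(1) = 5; b(2) = 3; b(3) = 9; b(4) = 4; b(5) = 6; b(6) = 0; b(7) = 5.
Since b(7) = b(1) = 5, the sequence is periodic with period 6.
So b(69) = b(1 + ((69-1) mod 6)) = b(3) = 9.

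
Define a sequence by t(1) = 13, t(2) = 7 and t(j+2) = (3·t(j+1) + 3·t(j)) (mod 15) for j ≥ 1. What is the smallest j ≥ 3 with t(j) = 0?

3

t(1) = 13,  t(2) = 7,  t(3) = 0,  t(4) = 6,  t(5) = 3,  t(6) = 12,  t(7) = 0,  t(8) = 6.
Since (t(7), t(8)) = (t(3), t(4)) = (0, 6) (two consecutive terms determine the rest), the sequence is eventually periodic: after a pre-period of length 2 it cycles with period 4.
The value 0 first appears (with j ≥ 3) at t(3).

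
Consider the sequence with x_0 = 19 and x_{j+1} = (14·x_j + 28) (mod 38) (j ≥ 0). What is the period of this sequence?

x_0 = 19,  x_1 = 28,  x_2 = 2,  x_3 = 18,  x_4 = 14,  x_5 = 34,  x_6 = 10,  x_7 = 16,  x_8 = 24,  x_9 = 22,  x_{10} = 32,  x_{11} = 20,  x_{12} = 4,  x_{13} = 8,  x_{14} = 26,  x_{15} = 12,  x_{16} = 6,  x_{17} = 36,  x_{18} = 0,  x_{19} = 28.
Since x_{19} = x_1 = 28, the sequence is eventually periodic: after a pre-period of length 1 it cycles with period 18.

18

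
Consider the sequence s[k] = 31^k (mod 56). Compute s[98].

9

Computing terms: s[1] = 31,  s[2] = 9,  s[3] = 55,  s[4] = 25,  s[5] = 47,  s[6] = 1,  s[7] = 31.
Since s[7] = s[1] = 31, the sequence is periodic with period 6.
(98 - 1) mod 6 = 1, so s[98] = s[2] = 9.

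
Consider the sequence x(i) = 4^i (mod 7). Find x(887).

2

x(0) = 1; x(1) = 4; x(2) = 2; x(3) = 1.
Since x(3) = x(0) = 1, the sequence is periodic with period 3.
(887 - 0) mod 3 = 2, so x(887) = x(2) = 2.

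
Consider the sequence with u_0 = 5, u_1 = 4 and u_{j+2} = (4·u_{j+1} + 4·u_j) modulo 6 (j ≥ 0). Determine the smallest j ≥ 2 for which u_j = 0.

2

Computing terms: u_0 = 5,  u_1 = 4,  u_2 = 0,  u_3 = 4,  u_4 = 4,  u_5 = 2,  u_6 = 0,  u_7 = 2,  u_8 = 2,  u_9 = 4,  u_{10} = 0.
Since (u_9, u_{10}) = (u_1, u_2) = (4, 0) (two consecutive terms determine the rest), the sequence is eventually periodic: after a pre-period of length 1 it cycles with period 8.
The value 0 first appears (with j ≥ 2) at u_2.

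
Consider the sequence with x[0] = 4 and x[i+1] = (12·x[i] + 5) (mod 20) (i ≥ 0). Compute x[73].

We have x[0] = 4,  x[1] = 13,  x[2] = 1,  x[3] = 17,  x[4] = 9,  x[5] = 13.
Since x[5] = x[1] = 13, the sequence is eventually periodic: after a pre-period of length 1 it cycles with period 4.
For i ≥ 1, x[i] depends only on (i - 1) mod 4. (73 - 1) mod 4 = 0, so x[73] = x[1] = 13.

13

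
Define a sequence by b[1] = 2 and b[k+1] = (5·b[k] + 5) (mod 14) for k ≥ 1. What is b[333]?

Computing terms: b[1] = 2,  b[2] = 1,  b[3] = 10,  b[4] = 13,  b[5] = 0,  b[6] = 5,  b[7] = 2.
The sequence repeats with period 6.
So b[333] = b[1 + ((333-1) mod 6)] = b[3] = 10.

10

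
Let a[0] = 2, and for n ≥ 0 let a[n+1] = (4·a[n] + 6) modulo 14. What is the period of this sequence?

Computing terms: a[0] = 2; a[1] = 0; a[2] = 6; a[3] = 2.
The sequence repeats with period 3.

3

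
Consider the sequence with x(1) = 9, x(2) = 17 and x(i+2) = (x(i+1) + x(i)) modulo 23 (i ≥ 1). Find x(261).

x(1) = 9,  x(2) = 17,  x(3) = 3,  x(4) = 20,  x(5) = 0,  x(6) = 20,  x(7) = 20,  x(8) = 17,  x(9) = 14,  x(10) = 8,  x(11) = 22,  x(12) = 7,  x(13) = 6,  x(14) = 13,  x(15) = 19,  x(16) = 9,  x(17) = 5,  x(18) = 14,  x(19) = 19,  x(20) = 10,  x(21) = 6,  x(22) = 16,  x(23) = 22,  x(24) = 15,  x(25) = 14,  x(26) = 6,  x(27) = 20,  x(28) = 3,  x(29) = 0,  x(30) = 3,  x(31) = 3,  x(32) = 6,  x(33) = 9,  x(34) = 15,  x(35) = 1,  x(36) = 16,  x(37) = 17,  x(38) = 10,  x(39) = 4,  x(40) = 14,  x(41) = 18,  x(42) = 9,  x(43) = 4,  x(44) = 13,  x(45) = 17,  x(46) = 7,  x(47) = 1,  x(48) = 8,  x(49) = 9,  x(50) = 17.
The sequence repeats with period 48.
(261 - 1) mod 48 = 20, so x(261) = x(21) = 6.

6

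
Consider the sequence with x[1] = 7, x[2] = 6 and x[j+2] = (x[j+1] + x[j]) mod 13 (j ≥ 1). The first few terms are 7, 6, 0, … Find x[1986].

4

Computing terms: x[1] = 7, x[2] = 6, x[3] = 0, x[4] = 6, x[5] = 6, x[6] = 12, x[7] = 5, x[8] = 4, x[9] = 9, x[10] = 0, x[11] = 9, x[12] = 9, x[13] = 5, x[14] = 1, x[15] = 6, x[16] = 7, x[17] = 0, x[18] = 7, x[19] = 7, x[20] = 1, x[21] = 8, x[22] = 9, x[23] = 4, x[24] = 0, x[25] = 4, x[26] = 4, x[27] = 8, x[28] = 12, x[29] = 7, x[30] = 6.
Since (x[29], x[30]) = (x[1], x[2]) = (7, 6) (two consecutive terms determine the rest), the sequence is periodic with period 28.
So x[1986] = x[1 + ((1986-1) mod 28)] = x[26] = 4.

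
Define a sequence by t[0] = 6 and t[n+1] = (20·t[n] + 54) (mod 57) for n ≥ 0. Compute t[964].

Computing terms: t[0] = 6; t[1] = 3; t[2] = 0; t[3] = 54; t[4] = 51; t[5] = 48; t[6] = 45; t[7] = 42; t[8] = 39; t[9] = 36; t[10] = 33; t[11] = 30; t[12] = 27; t[13] = 24; t[14] = 21; t[15] = 18; t[16] = 15; t[17] = 12; t[18] = 9; t[19] = 6.
Since t[19] = t[0] = 6, the sequence is periodic with period 19.
So t[964] = t[0 + ((964-0) mod 19)] = t[14] = 21.

21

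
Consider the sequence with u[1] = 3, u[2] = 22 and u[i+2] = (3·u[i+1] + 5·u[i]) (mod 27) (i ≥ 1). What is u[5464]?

20

We have u[1] = 3; u[2] = 22; u[3] = 0; u[4] = 2; u[5] = 6; u[6] = 1; u[7] = 6; u[8] = 23; u[9] = 18; u[10] = 7; u[11] = 3; u[12] = 17; u[13] = 12; u[14] = 13; u[15] = 18; u[16] = 11; u[17] = 15; u[18] = 19; u[19] = 24; u[20] = 5; u[21] = 0; u[22] = 25; u[23] = 21; u[24] = 26; u[25] = 21; u[26] = 4; u[27] = 9; u[28] = 20; u[29] = 24; u[30] = 10; u[31] = 15; u[32] = 14; u[33] = 9; u[34] = 16; u[35] = 12; u[36] = 8; u[37] = 3; u[38] = 22.
The sequence repeats with period 36.
(5464 - 1) mod 36 = 27, so u[5464] = u[28] = 20.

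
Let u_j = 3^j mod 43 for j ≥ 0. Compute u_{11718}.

1

u_0 = 1; u_1 = 3; u_2 = 9; u_3 = 27; u_4 = 38; u_5 = 28; u_6 = 41; u_7 = 37; u_8 = 25; u_9 = 32; u_{10} = 10; u_{11} = 30; u_{12} = 4; u_{13} = 12; u_{14} = 36; u_{15} = 22; u_{16} = 23; u_{17} = 26; u_{18} = 35; u_{19} = 19; u_{20} = 14; u_{21} = 42; u_{22} = 40; u_{23} = 34; u_{24} = 16; u_{25} = 5; u_{26} = 15; u_{27} = 2; u_{28} = 6; u_{29} = 18; u_{30} = 11; u_{31} = 33; u_{32} = 13; u_{33} = 39; u_{34} = 31; u_{35} = 7; u_{36} = 21; u_{37} = 20; u_{38} = 17; u_{39} = 8; u_{40} = 24; u_{41} = 29; u_{42} = 1.
The sequence repeats with period 42.
So u_{11718} = u_{0 + ((11718-0) mod 42)} = u_0 = 1.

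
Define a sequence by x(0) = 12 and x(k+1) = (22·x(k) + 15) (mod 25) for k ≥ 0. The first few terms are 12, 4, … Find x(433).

14

Computing terms: x(0) = 12,  x(1) = 4,  x(2) = 3,  x(3) = 6,  x(4) = 22,  x(5) = 24,  x(6) = 18,  x(7) = 11,  x(8) = 7,  x(9) = 19,  x(10) = 8,  x(11) = 16,  x(12) = 17,  x(13) = 14,  x(14) = 23,  x(15) = 21,  x(16) = 2,  x(17) = 9,  x(18) = 13,  x(19) = 1,  x(20) = 12.
The sequence repeats with period 20.
So x(433) = x(0 + ((433-0) mod 20)) = x(13) = 14.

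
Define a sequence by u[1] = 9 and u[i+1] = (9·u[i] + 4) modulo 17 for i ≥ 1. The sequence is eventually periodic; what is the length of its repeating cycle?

8

Listing terms: u[1] = 9, u[2] = 0, u[3] = 4, u[4] = 6, u[5] = 7, u[6] = 16, u[7] = 12, u[8] = 10, u[9] = 9.
Since u[9] = u[1] = 9, the sequence is periodic with period 8.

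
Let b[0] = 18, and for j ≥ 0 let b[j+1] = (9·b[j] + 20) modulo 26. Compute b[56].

Computing terms: b[0] = 18,  b[1] = 0,  b[2] = 20,  b[3] = 18.
The sequence repeats with period 3.
So b[56] = b[0 + ((56-0) mod 3)] = b[2] = 20.

20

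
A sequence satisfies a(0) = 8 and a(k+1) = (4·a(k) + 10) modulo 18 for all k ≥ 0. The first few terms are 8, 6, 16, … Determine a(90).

Computing terms: a(0) = 8; a(1) = 6; a(2) = 16; a(3) = 2; a(4) = 0; a(5) = 10; a(6) = 14; a(7) = 12; a(8) = 4; a(9) = 8.
Since a(9) = a(0) = 8, the sequence is periodic with period 9.
(90 - 0) mod 9 = 0, so a(90) = a(0) = 8.

8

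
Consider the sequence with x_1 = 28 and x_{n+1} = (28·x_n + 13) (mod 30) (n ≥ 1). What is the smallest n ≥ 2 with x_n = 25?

4

x_1 = 28,  x_2 = 17,  x_3 = 9,  x_4 = 25,  x_5 = 23,  x_6 = 27,  x_7 = 19,  x_8 = 5,  x_9 = 3,  x_{10} = 7,  x_{11} = 29,  x_{12} = 15,  x_{13} = 13,  x_{14} = 17.
Since x_{14} = x_2 = 17, the sequence is eventually periodic: after a pre-period of length 1 it cycles with period 12.
The value 25 first appears (with n ≥ 2) at x_4.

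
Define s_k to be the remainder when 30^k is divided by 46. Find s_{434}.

Listing terms: s_1 = 30; s_2 = 26; s_3 = 44; s_4 = 32; s_5 = 40; s_6 = 4; s_7 = 28; s_8 = 12; s_9 = 38; s_{10} = 36; s_{11} = 22; s_{12} = 16; s_{13} = 20; s_{14} = 2; s_{15} = 14; s_{16} = 6; s_{17} = 42; s_{18} = 18; s_{19} = 34; s_{20} = 8; s_{21} = 10; s_{22} = 24; s_{23} = 30.
Since s_{23} = s_1 = 30, the sequence is periodic with period 22.
So s_{434} = s_{1 + ((434-1) mod 22)} = s_{16} = 6.

6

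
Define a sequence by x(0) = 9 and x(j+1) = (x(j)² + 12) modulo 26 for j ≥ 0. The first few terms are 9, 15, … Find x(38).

3

We have x(0) = 9, x(1) = 15, x(2) = 3, x(3) = 21, x(4) = 11, x(5) = 3.
Since x(5) = x(2) = 3, the sequence is eventually periodic: after a pre-period of length 2 it cycles with period 3.
For j ≥ 2, x(j) depends only on (j - 2) mod 3. (38 - 2) mod 3 = 0, so x(38) = x(2) = 3.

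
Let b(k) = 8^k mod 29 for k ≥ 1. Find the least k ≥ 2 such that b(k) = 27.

5

We have b(1) = 8, b(2) = 6, b(3) = 19, b(4) = 7, b(5) = 27, b(6) = 13, b(7) = 17, b(8) = 20, b(9) = 15, b(10) = 4, b(11) = 3, b(12) = 24, b(13) = 18, b(14) = 28, b(15) = 21, b(16) = 23, b(17) = 10, b(18) = 22, b(19) = 2, b(20) = 16, b(21) = 12, b(22) = 9, b(23) = 14, b(24) = 25, b(25) = 26, b(26) = 5, b(27) = 11, b(28) = 1, b(29) = 8.
The sequence repeats with period 28.
The value 27 first appears (with k ≥ 2) at b(5).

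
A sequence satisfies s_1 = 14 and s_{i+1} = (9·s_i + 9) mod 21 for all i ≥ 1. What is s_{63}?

6

Computing terms: s_1 = 14,  s_2 = 9,  s_3 = 6,  s_4 = 0,  s_5 = 9.
Since s_5 = s_2 = 9, the sequence is eventually periodic: after a pre-period of length 1 it cycles with period 3.
For i ≥ 2, s_i depends only on (i - 2) mod 3. (63 - 2) mod 3 = 1, so s_{63} = s_3 = 6.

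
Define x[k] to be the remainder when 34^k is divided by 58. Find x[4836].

We have x[1] = 34,  x[2] = 54,  x[3] = 38,  x[4] = 16,  x[5] = 22,  x[6] = 52,  x[7] = 28,  x[8] = 24,  x[9] = 4,  x[10] = 20,  x[11] = 42,  x[12] = 36,  x[13] = 6,  x[14] = 30,  x[15] = 34.
The sequence repeats with period 14.
(4836 - 1) mod 14 = 5, so x[4836] = x[6] = 52.

52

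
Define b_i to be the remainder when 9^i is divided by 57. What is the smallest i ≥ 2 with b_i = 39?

9

Computing terms: b_1 = 9, b_2 = 24, b_3 = 45, b_4 = 6, b_5 = 54, b_6 = 30, b_7 = 42, b_8 = 36, b_9 = 39, b_{10} = 9.
The sequence repeats with period 9.
The value 39 first appears (with i ≥ 2) at b_9.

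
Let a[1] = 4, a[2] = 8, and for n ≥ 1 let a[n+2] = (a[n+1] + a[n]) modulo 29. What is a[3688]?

23

Computing terms: a[1] = 4, a[2] = 8, a[3] = 12, a[4] = 20, a[5] = 3, a[6] = 23, a[7] = 26, a[8] = 20, a[9] = 17, a[10] = 8, a[11] = 25, a[12] = 4, a[13] = 0, a[14] = 4, a[15] = 4, a[16] = 8.
Since (a[15], a[16]) = (a[1], a[2]) = (4, 8) (two consecutive terms determine the rest), the sequence is periodic with period 14.
(3688 - 1) mod 14 = 5, so a[3688] = a[6] = 23.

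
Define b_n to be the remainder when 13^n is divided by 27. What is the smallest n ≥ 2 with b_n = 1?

9

We have b_1 = 13; b_2 = 7; b_3 = 10; b_4 = 22; b_5 = 16; b_6 = 19; b_7 = 4; b_8 = 25; b_9 = 1; b_{10} = 13.
Since b_{10} = b_1 = 13, the sequence is periodic with period 9.
The value 1 first appears (with n ≥ 2) at b_9.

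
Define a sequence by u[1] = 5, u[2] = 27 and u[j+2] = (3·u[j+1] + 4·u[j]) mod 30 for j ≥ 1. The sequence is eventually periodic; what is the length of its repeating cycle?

10

Listing terms: u[1] = 5, u[2] = 27, u[3] = 11, u[4] = 21, u[5] = 17, u[6] = 15, u[7] = 23, u[8] = 9, u[9] = 29, u[10] = 3, u[11] = 5, u[12] = 27.
The sequence repeats with period 10.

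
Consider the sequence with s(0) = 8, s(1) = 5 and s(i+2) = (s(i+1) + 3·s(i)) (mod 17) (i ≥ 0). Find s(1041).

5

We have s(0) = 8; s(1) = 5; s(2) = 12; s(3) = 10; s(4) = 12; s(5) = 8; s(6) = 10; s(7) = 0; s(8) = 13; s(9) = 13; s(10) = 1; s(11) = 6; s(12) = 9; s(13) = 10; s(14) = 3; s(15) = 16; s(16) = 8; s(17) = 5.
Since (s(16), s(17)) = (s(0), s(1)) = (8, 5) (two consecutive terms determine the rest), the sequence is periodic with period 16.
So s(1041) = s(0 + ((1041-0) mod 16)) = s(1) = 5.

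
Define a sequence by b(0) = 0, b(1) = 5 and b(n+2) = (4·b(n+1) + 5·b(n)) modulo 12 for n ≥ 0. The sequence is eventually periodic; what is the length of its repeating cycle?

We have b(0) = 0; b(1) = 5; b(2) = 8; b(3) = 9; b(4) = 4; b(5) = 1; b(6) = 0; b(7) = 5.
Since (b(6), b(7)) = (b(0), b(1)) = (0, 5) (two consecutive terms determine the rest), the sequence is periodic with period 6.

6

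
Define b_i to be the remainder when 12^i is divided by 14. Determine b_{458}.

4

Listing terms: b_1 = 12, b_2 = 4, b_3 = 6, b_4 = 2, b_5 = 10, b_6 = 8, b_7 = 12.
Since b_7 = b_1 = 12, the sequence is periodic with period 6.
(458 - 1) mod 6 = 1, so b_{458} = b_2 = 4.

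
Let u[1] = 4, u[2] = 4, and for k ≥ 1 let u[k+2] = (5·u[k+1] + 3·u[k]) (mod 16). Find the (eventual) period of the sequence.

6

We have u[1] = 4; u[2] = 4; u[3] = 0; u[4] = 12; u[5] = 12; u[6] = 0; u[7] = 4; u[8] = 4.
The sequence repeats with period 6.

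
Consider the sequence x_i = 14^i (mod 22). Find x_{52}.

20

x_1 = 14, x_2 = 20, x_3 = 16, x_4 = 4, x_5 = 12, x_6 = 14.
The sequence repeats with period 5.
(52 - 1) mod 5 = 1, so x_{52} = x_2 = 20.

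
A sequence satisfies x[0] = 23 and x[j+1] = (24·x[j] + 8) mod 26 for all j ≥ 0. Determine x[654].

x[0] = 23, x[1] = 14, x[2] = 6, x[3] = 22, x[4] = 16, x[5] = 2, x[6] = 4, x[7] = 0, x[8] = 8, x[9] = 18, x[10] = 24, x[11] = 12, x[12] = 10, x[13] = 14.
Since x[13] = x[1] = 14, the sequence is eventually periodic: after a pre-period of length 1 it cycles with period 12.
For j ≥ 1, x[j] depends only on (j - 1) mod 12. (654 - 1) mod 12 = 5, so x[654] = x[6] = 4.

4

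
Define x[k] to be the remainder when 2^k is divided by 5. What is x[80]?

1

Computing terms: x[1] = 2,  x[2] = 4,  x[3] = 3,  x[4] = 1,  x[5] = 2.
The sequence repeats with period 4.
So x[80] = x[1 + ((80-1) mod 4)] = x[4] = 1.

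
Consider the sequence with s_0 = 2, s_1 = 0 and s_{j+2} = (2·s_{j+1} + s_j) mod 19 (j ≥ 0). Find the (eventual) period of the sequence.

We have s_0 = 2; s_1 = 0; s_2 = 2; s_3 = 4; s_4 = 10; s_5 = 5; s_6 = 1; s_7 = 7; s_8 = 15; s_9 = 18; s_{10} = 13; s_{11} = 6; s_{12} = 6; s_{13} = 18; s_{14} = 4; s_{15} = 7; s_{16} = 18; s_{17} = 5; s_{18} = 9; s_{19} = 4; s_{20} = 17; s_{21} = 0; s_{22} = 17; s_{23} = 15; s_{24} = 9; s_{25} = 14; s_{26} = 18; s_{27} = 12; s_{28} = 4; s_{29} = 1; s_{30} = 6; s_{31} = 13; s_{32} = 13; s_{33} = 1; s_{34} = 15; s_{35} = 12; s_{36} = 1; s_{37} = 14; s_{38} = 10; s_{39} = 15; s_{40} = 2; s_{41} = 0.
The sequence repeats with period 40.

40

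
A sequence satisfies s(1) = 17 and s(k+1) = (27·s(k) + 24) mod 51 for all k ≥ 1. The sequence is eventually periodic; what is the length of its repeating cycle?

s(1) = 17; s(2) = 24; s(3) = 9; s(4) = 12; s(5) = 42; s(6) = 36; s(7) = 27; s(8) = 39; s(9) = 6; s(10) = 33; s(11) = 48; s(12) = 45; s(13) = 15; s(14) = 21; s(15) = 30; s(16) = 18; s(17) = 0; s(18) = 24.
Since s(18) = s(2) = 24, the sequence is eventually periodic: after a pre-period of length 1 it cycles with period 16.

16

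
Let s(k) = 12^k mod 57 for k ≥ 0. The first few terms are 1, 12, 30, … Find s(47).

27

Listing terms: s(0) = 1, s(1) = 12, s(2) = 30, s(3) = 18, s(4) = 45, s(5) = 27, s(6) = 39, s(7) = 12.
Since s(7) = s(1) = 12, the sequence is eventually periodic: after a pre-period of length 1 it cycles with period 6.
For k ≥ 1, s(k) depends only on (k - 1) mod 6. (47 - 1) mod 6 = 4, so s(47) = s(5) = 27.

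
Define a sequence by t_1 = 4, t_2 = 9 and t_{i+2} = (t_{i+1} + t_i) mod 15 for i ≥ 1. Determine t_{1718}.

6

Listing terms: t_1 = 4; t_2 = 9; t_3 = 13; t_4 = 7; t_5 = 5; t_6 = 12; t_7 = 2; t_8 = 14; t_9 = 1; t_{10} = 0; t_{11} = 1; t_{12} = 1; t_{13} = 2; t_{14} = 3; t_{15} = 5; t_{16} = 8; t_{17} = 13; t_{18} = 6; t_{19} = 4; t_{20} = 10; t_{21} = 14; t_{22} = 9; t_{23} = 8; t_{24} = 2; t_{25} = 10; t_{26} = 12; t_{27} = 7; t_{28} = 4; t_{29} = 11; t_{30} = 0; t_{31} = 11; t_{32} = 11; t_{33} = 7; t_{34} = 3; t_{35} = 10; t_{36} = 13; t_{37} = 8; t_{38} = 6; t_{39} = 14; t_{40} = 5; t_{41} = 4; t_{42} = 9.
The sequence repeats with period 40.
So t_{1718} = t_{1 + ((1718-1) mod 40)} = t_{38} = 6.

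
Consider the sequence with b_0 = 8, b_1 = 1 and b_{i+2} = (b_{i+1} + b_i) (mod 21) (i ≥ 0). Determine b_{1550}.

Computing terms: b_0 = 8; b_1 = 1; b_2 = 9; b_3 = 10; b_4 = 19; b_5 = 8; b_6 = 6; b_7 = 14; b_8 = 20; b_9 = 13; b_{10} = 12; b_{11} = 4; b_{12} = 16; b_{13} = 20; b_{14} = 15; b_{15} = 14; b_{16} = 8; b_{17} = 1.
Since (b_{16}, b_{17}) = (b_0, b_1) = (8, 1) (two consecutive terms determine the rest), the sequence is periodic with period 16.
(1550 - 0) mod 16 = 14, so b_{1550} = b_{14} = 15.

15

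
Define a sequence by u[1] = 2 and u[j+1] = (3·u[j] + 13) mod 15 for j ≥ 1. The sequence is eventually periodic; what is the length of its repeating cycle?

We have u[1] = 2; u[2] = 4; u[3] = 10; u[4] = 13; u[5] = 7; u[6] = 4.
Since u[6] = u[2] = 4, the sequence is eventually periodic: after a pre-period of length 1 it cycles with period 4.

4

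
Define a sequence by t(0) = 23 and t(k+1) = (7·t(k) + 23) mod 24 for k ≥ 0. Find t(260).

We have t(0) = 23,  t(1) = 16,  t(2) = 15,  t(3) = 8,  t(4) = 7,  t(5) = 0,  t(6) = 23.
The sequence repeats with period 6.
So t(260) = t(0 + ((260-0) mod 6)) = t(2) = 15.

15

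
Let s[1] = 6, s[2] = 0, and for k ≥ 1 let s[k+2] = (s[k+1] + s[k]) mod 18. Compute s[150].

0

We have s[1] = 6, s[2] = 0, s[3] = 6, s[4] = 6, s[5] = 12, s[6] = 0, s[7] = 12, s[8] = 12, s[9] = 6, s[10] = 0.
The sequence repeats with period 8.
So s[150] = s[1 + ((150-1) mod 8)] = s[6] = 0.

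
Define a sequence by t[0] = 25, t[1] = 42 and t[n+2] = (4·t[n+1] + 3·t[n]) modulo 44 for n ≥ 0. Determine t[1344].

5

Listing terms: t[0] = 25,  t[1] = 42,  t[2] = 23,  t[3] = 42,  t[4] = 17,  t[5] = 18,  t[6] = 35,  t[7] = 18,  t[8] = 1,  t[9] = 14,  t[10] = 15,  t[11] = 14,  t[12] = 13,  t[13] = 6,  t[14] = 19,  t[15] = 6,  t[16] = 37,  t[17] = 34,  t[18] = 27,  t[19] = 34,  t[20] = 41,  t[21] = 2,  t[22] = 43,  t[23] = 2,  t[24] = 5,  t[25] = 26,  t[26] = 31,  t[27] = 26,  t[28] = 21,  t[29] = 30,  t[30] = 7,  t[31] = 30,  t[32] = 9,  t[33] = 38,  t[34] = 3,  t[35] = 38,  t[36] = 29,  t[37] = 10,  t[38] = 39,  t[39] = 10,  t[40] = 25,  t[41] = 42.
Since (t[40], t[41]) = (t[0], t[1]) = (25, 42) (two consecutive terms determine the rest), the sequence is periodic with period 40.
(1344 - 0) mod 40 = 24, so t[1344] = t[24] = 5.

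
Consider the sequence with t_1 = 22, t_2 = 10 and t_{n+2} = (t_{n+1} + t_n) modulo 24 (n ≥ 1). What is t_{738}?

Computing terms: t_1 = 22; t_2 = 10; t_3 = 8; t_4 = 18; t_5 = 2; t_6 = 20; t_7 = 22; t_8 = 18; t_9 = 16; t_{10} = 10; t_{11} = 2; t_{12} = 12; t_{13} = 14; t_{14} = 2; t_{15} = 16; t_{16} = 18; t_{17} = 10; t_{18} = 4; t_{19} = 14; t_{20} = 18; t_{21} = 8; t_{22} = 2; t_{23} = 10; t_{24} = 12; t_{25} = 22; t_{26} = 10.
The sequence repeats with period 24.
(738 - 1) mod 24 = 17, so t_{738} = t_{18} = 4.

4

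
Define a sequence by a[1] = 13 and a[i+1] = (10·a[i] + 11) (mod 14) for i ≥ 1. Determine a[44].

1

a[1] = 13; a[2] = 1; a[3] = 7; a[4] = 11; a[5] = 9; a[6] = 3; a[7] = 13.
Since a[7] = a[1] = 13, the sequence is periodic with period 6.
So a[44] = a[1 + ((44-1) mod 6)] = a[2] = 1.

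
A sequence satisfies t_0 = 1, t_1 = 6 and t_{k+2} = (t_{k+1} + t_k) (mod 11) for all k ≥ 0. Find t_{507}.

Listing terms: t_0 = 1; t_1 = 6; t_2 = 7; t_3 = 2; t_4 = 9; t_5 = 0; t_6 = 9; t_7 = 9; t_8 = 7; t_9 = 5; t_{10} = 1; t_{11} = 6.
Since (t_{10}, t_{11}) = (t_0, t_1) = (1, 6) (two consecutive terms determine the rest), the sequence is periodic with period 10.
(507 - 0) mod 10 = 7, so t_{507} = t_7 = 9.

9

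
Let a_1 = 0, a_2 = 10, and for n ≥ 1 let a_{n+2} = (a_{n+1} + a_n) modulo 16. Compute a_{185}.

a_1 = 0,  a_2 = 10,  a_3 = 10,  a_4 = 4,  a_5 = 14,  a_6 = 2,  a_7 = 0,  a_8 = 2,  a_9 = 2,  a_{10} = 4,  a_{11} = 6,  a_{12} = 10,  a_{13} = 0,  a_{14} = 10.
The sequence repeats with period 12.
So a_{185} = a_{1 + ((185-1) mod 12)} = a_5 = 14.

14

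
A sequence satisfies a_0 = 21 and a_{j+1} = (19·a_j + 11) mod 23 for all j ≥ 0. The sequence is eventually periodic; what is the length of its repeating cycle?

22

Computing terms: a_0 = 21; a_1 = 19; a_2 = 4; a_3 = 18; a_4 = 8; a_5 = 2; a_6 = 3; a_7 = 22; a_8 = 15; a_9 = 20; a_{10} = 0; a_{11} = 11; a_{12} = 13; a_{13} = 5; a_{14} = 14; a_{15} = 1; a_{16} = 7; a_{17} = 6; a_{18} = 10; a_{19} = 17; a_{20} = 12; a_{21} = 9; a_{22} = 21.
The sequence repeats with period 22.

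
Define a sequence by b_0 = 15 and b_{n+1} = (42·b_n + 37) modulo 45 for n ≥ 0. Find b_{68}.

b_0 = 15; b_1 = 37; b_2 = 16; b_3 = 34; b_4 = 25; b_5 = 7; b_6 = 16.
Since b_6 = b_2 = 16, the sequence is eventually periodic: after a pre-period of length 2 it cycles with period 4.
For n ≥ 2, b_n depends only on (n - 2) mod 4. (68 - 2) mod 4 = 2, so b_{68} = b_4 = 25.

25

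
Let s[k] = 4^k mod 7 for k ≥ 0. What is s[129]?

We have s[0] = 1, s[1] = 4, s[2] = 2, s[3] = 1.
The sequence repeats with period 3.
So s[129] = s[0 + ((129-0) mod 3)] = s[0] = 1.

1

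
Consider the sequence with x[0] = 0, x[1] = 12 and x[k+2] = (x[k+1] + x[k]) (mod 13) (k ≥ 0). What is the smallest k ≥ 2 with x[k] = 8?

5

We have x[0] = 0; x[1] = 12; x[2] = 12; x[3] = 11; x[4] = 10; x[5] = 8; x[6] = 5; x[7] = 0; x[8] = 5; x[9] = 5; x[10] = 10; x[11] = 2; x[12] = 12; x[13] = 1; x[14] = 0; x[15] = 1; x[16] = 1; x[17] = 2; x[18] = 3; x[19] = 5; x[20] = 8; x[21] = 0; x[22] = 8; x[23] = 8; x[24] = 3; x[25] = 11; x[26] = 1; x[27] = 12; x[28] = 0; x[29] = 12.
The sequence repeats with period 28.
The value 8 first appears (with k ≥ 2) at x[5].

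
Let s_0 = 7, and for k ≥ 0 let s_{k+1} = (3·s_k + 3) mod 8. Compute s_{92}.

7

We have s_0 = 7; s_1 = 0; s_2 = 3; s_3 = 4; s_4 = 7.
Since s_4 = s_0 = 7, the sequence is periodic with period 4.
(92 - 0) mod 4 = 0, so s_{92} = s_0 = 7.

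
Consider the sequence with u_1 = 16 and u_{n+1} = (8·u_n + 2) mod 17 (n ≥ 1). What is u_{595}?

5

u_1 = 16,  u_2 = 11,  u_3 = 5,  u_4 = 8,  u_5 = 15,  u_6 = 3,  u_7 = 9,  u_8 = 6,  u_9 = 16.
The sequence repeats with period 8.
So u_{595} = u_{1 + ((595-1) mod 8)} = u_3 = 5.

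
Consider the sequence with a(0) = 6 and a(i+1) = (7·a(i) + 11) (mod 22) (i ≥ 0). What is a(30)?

6

Computing terms: a(0) = 6; a(1) = 9; a(2) = 8; a(3) = 1; a(4) = 18; a(5) = 5; a(6) = 2; a(7) = 3; a(8) = 10; a(9) = 15; a(10) = 6.
The sequence repeats with period 10.
(30 - 0) mod 10 = 0, so a(30) = a(0) = 6.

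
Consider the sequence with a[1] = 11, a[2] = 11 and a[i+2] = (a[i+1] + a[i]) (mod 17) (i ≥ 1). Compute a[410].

Computing terms: a[1] = 11, a[2] = 11, a[3] = 5, a[4] = 16, a[5] = 4, a[6] = 3, a[7] = 7, a[8] = 10, a[9] = 0, a[10] = 10, a[11] = 10, a[12] = 3, a[13] = 13, a[14] = 16, a[15] = 12, a[16] = 11, a[17] = 6, a[18] = 0, a[19] = 6, a[20] = 6, a[21] = 12, a[22] = 1, a[23] = 13, a[24] = 14, a[25] = 10, a[26] = 7, a[27] = 0, a[28] = 7, a[29] = 7, a[30] = 14, a[31] = 4, a[32] = 1, a[33] = 5, a[34] = 6, a[35] = 11, a[36] = 0, a[37] = 11, a[38] = 11.
Since (a[37], a[38]) = (a[1], a[2]) = (11, 11) (two consecutive terms determine the rest), the sequence is periodic with period 36.
(410 - 1) mod 36 = 13, so a[410] = a[14] = 16.

16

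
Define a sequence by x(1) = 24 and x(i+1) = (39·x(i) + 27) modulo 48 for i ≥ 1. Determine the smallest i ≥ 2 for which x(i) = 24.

We have x(1) = 24, x(2) = 3, x(3) = 0, x(4) = 27, x(5) = 24.
Since x(5) = x(1) = 24, the sequence is periodic with period 4.
The value 24 next appears (with i ≥ 2) at x(5).

5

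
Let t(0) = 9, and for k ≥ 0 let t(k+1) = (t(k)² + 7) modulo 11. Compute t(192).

10

Listing terms: t(0) = 9,  t(1) = 0,  t(2) = 7,  t(3) = 1,  t(4) = 8,  t(5) = 5,  t(6) = 10,  t(7) = 8.
Since t(7) = t(4) = 8, the sequence is eventually periodic: after a pre-period of length 4 it cycles with period 3.
For k ≥ 4, t(k) depends only on (k - 4) mod 3. (192 - 4) mod 3 = 2, so t(192) = t(6) = 10.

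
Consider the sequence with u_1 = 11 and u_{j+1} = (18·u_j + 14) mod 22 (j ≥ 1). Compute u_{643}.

Listing terms: u_1 = 11, u_2 = 14, u_3 = 2, u_4 = 6, u_5 = 12, u_6 = 10, u_7 = 18, u_8 = 8, u_9 = 4, u_{10} = 20, u_{11} = 0, u_{12} = 14.
Since u_{12} = u_2 = 14, the sequence is eventually periodic: after a pre-period of length 1 it cycles with period 10.
For j ≥ 2, u_j depends only on (j - 2) mod 10. (643 - 2) mod 10 = 1, so u_{643} = u_3 = 2.

2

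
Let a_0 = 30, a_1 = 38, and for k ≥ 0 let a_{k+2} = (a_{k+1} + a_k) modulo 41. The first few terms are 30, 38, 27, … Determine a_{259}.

33

a_0 = 30,  a_1 = 38,  a_2 = 27,  a_3 = 24,  a_4 = 10,  a_5 = 34,  a_6 = 3,  a_7 = 37,  a_8 = 40,  a_9 = 36,  a_{10} = 35,  a_{11} = 30,  a_{12} = 24,  a_{13} = 13,  a_{14} = 37,  a_{15} = 9,  a_{16} = 5,  a_{17} = 14,  a_{18} = 19,  a_{19} = 33,  a_{20} = 11,  a_{21} = 3,  a_{22} = 14,  a_{23} = 17,  a_{24} = 31,  a_{25} = 7,  a_{26} = 38,  a_{27} = 4,  a_{28} = 1,  a_{29} = 5,  a_{30} = 6,  a_{31} = 11,  a_{32} = 17,  a_{33} = 28,  a_{34} = 4,  a_{35} = 32,  a_{36} = 36,  a_{37} = 27,  a_{38} = 22,  a_{39} = 8,  a_{40} = 30,  a_{41} = 38.
Since (a_{40}, a_{41}) = (a_0, a_1) = (30, 38) (two consecutive terms determine the rest), the sequence is periodic with period 40.
(259 - 0) mod 40 = 19, so a_{259} = a_{19} = 33.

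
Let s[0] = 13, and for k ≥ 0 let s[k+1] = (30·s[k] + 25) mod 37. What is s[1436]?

18

Computing terms: s[0] = 13, s[1] = 8, s[2] = 6, s[3] = 20, s[4] = 33, s[5] = 16, s[6] = 24, s[7] = 5, s[8] = 27, s[9] = 21, s[10] = 26, s[11] = 28, s[12] = 14, s[13] = 1, s[14] = 18, s[15] = 10, s[16] = 29, s[17] = 7, s[18] = 13.
The sequence repeats with period 18.
So s[1436] = s[0 + ((1436-0) mod 18)] = s[14] = 18.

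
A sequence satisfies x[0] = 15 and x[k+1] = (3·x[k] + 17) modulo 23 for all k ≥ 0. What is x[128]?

Listing terms: x[0] = 15,  x[1] = 16,  x[2] = 19,  x[3] = 5,  x[4] = 9,  x[5] = 21,  x[6] = 11,  x[7] = 4,  x[8] = 6,  x[9] = 12,  x[10] = 7,  x[11] = 15.
Since x[11] = x[0] = 15, the sequence is periodic with period 11.
So x[128] = x[0 + ((128-0) mod 11)] = x[7] = 4.

4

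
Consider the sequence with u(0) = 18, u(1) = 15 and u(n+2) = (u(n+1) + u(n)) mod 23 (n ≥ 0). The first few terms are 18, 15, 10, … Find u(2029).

Computing terms: u(0) = 18, u(1) = 15, u(2) = 10, u(3) = 2, u(4) = 12, u(5) = 14, u(6) = 3, u(7) = 17, u(8) = 20, u(9) = 14, u(10) = 11, u(11) = 2, u(12) = 13, u(13) = 15, u(14) = 5, u(15) = 20, u(16) = 2, u(17) = 22, u(18) = 1, u(19) = 0, u(20) = 1, u(21) = 1, u(22) = 2, u(23) = 3, u(24) = 5, u(25) = 8, u(26) = 13, u(27) = 21, u(28) = 11, u(29) = 9, u(30) = 20, u(31) = 6, u(32) = 3, u(33) = 9, u(34) = 12, u(35) = 21, u(36) = 10, u(37) = 8, u(38) = 18, u(39) = 3, u(40) = 21, u(41) = 1, u(42) = 22, u(43) = 0, u(44) = 22, u(45) = 22, u(46) = 21, u(47) = 20, u(48) = 18, u(49) = 15.
Since (u(48), u(49)) = (u(0), u(1)) = (18, 15) (two consecutive terms determine the rest), the sequence is periodic with period 48.
(2029 - 0) mod 48 = 13, so u(2029) = u(13) = 15.

15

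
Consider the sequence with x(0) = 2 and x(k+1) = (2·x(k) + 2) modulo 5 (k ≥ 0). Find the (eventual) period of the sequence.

4

Computing terms: x(0) = 2,  x(1) = 1,  x(2) = 4,  x(3) = 0,  x(4) = 2.
Since x(4) = x(0) = 2, the sequence is periodic with period 4.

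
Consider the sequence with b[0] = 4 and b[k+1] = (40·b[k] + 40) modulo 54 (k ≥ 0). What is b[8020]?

38

Computing terms: b[0] = 4,  b[1] = 38,  b[2] = 48,  b[3] = 16,  b[4] = 32,  b[5] = 24,  b[6] = 28,  b[7] = 26,  b[8] = 0,  b[9] = 40,  b[10] = 20,  b[11] = 30,  b[12] = 52,  b[13] = 14,  b[14] = 6,  b[15] = 10,  b[16] = 8,  b[17] = 36,  b[18] = 22,  b[19] = 2,  b[20] = 12,  b[21] = 34,  b[22] = 50,  b[23] = 42,  b[24] = 46,  b[25] = 44,  b[26] = 18,  b[27] = 4.
Since b[27] = b[0] = 4, the sequence is periodic with period 27.
(8020 - 0) mod 27 = 1, so b[8020] = b[1] = 38.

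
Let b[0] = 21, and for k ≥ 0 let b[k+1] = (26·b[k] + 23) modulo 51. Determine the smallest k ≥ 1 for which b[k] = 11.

3

b[0] = 21; b[1] = 8; b[2] = 27; b[3] = 11; b[4] = 3; b[5] = 50; b[6] = 48; b[7] = 47; b[8] = 21.
The sequence repeats with period 8.
The value 11 first appears (with k ≥ 1) at b[3].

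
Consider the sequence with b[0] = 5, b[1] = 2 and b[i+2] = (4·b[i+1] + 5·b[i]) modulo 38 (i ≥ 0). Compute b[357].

We have b[0] = 5; b[1] = 2; b[2] = 33; b[3] = 28; b[4] = 11; b[5] = 32; b[6] = 31; b[7] = 18; b[8] = 37; b[9] = 10; b[10] = 35; b[11] = 0; b[12] = 23; b[13] = 16; b[14] = 27; b[15] = 36; b[16] = 13; b[17] = 4; b[18] = 5; b[19] = 2.
The sequence repeats with period 18.
So b[357] = b[0 + ((357-0) mod 18)] = b[15] = 36.

36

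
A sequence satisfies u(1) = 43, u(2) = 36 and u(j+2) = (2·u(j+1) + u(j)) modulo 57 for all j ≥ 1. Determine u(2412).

Listing terms: u(1) = 43; u(2) = 36; u(3) = 1; u(4) = 38; u(5) = 20; u(6) = 21; u(7) = 5; u(8) = 31; u(9) = 10; u(10) = 51; u(11) = 55; u(12) = 47; u(13) = 35; u(14) = 3; u(15) = 41; u(16) = 28; u(17) = 40; u(18) = 51; u(19) = 28; u(20) = 50; u(21) = 14; u(22) = 21; u(23) = 56; u(24) = 19; u(25) = 37; u(26) = 36; u(27) = 52; u(28) = 26; u(29) = 47; u(30) = 6; u(31) = 2; u(32) = 10; u(33) = 22; u(34) = 54; u(35) = 16; u(36) = 29; u(37) = 17; u(38) = 6; u(39) = 29; u(40) = 7; u(41) = 43; u(42) = 36.
Since (u(41), u(42)) = (u(1), u(2)) = (43, 36) (two consecutive terms determine the rest), the sequence is periodic with period 40.
So u(2412) = u(1 + ((2412-1) mod 40)) = u(12) = 47.

47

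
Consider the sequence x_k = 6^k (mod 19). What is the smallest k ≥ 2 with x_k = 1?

9

Computing terms: x_1 = 6,  x_2 = 17,  x_3 = 7,  x_4 = 4,  x_5 = 5,  x_6 = 11,  x_7 = 9,  x_8 = 16,  x_9 = 1,  x_{10} = 6.
The sequence repeats with period 9.
The value 1 first appears (with k ≥ 2) at x_9.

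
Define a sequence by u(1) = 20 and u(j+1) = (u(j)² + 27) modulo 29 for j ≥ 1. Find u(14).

Computing terms: u(1) = 20,  u(2) = 21,  u(3) = 4,  u(4) = 14,  u(5) = 20.
The sequence repeats with period 4.
(14 - 1) mod 4 = 1, so u(14) = u(2) = 21.

21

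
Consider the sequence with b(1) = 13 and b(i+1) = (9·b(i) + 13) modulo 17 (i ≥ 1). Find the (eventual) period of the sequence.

8

b(1) = 13,  b(2) = 11,  b(3) = 10,  b(4) = 1,  b(5) = 5,  b(6) = 7,  b(7) = 8,  b(8) = 0,  b(9) = 13.
The sequence repeats with period 8.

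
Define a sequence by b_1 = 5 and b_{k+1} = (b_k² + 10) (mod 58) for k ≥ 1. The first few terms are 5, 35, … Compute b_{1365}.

17

b_1 = 5, b_2 = 35, b_3 = 17, b_4 = 9, b_5 = 33, b_6 = 55, b_7 = 19, b_8 = 23, b_9 = 17.
Since b_9 = b_3 = 17, the sequence is eventually periodic: after a pre-period of length 2 it cycles with period 6.
For k ≥ 3, b_k depends only on (k - 3) mod 6. (1365 - 3) mod 6 = 0, so b_{1365} = b_3 = 17.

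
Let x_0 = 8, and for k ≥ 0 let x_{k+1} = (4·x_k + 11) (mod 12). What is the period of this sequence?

Computing terms: x_0 = 8, x_1 = 7, x_2 = 3, x_3 = 11, x_4 = 7.
Since x_4 = x_1 = 7, the sequence is eventually periodic: after a pre-period of length 1 it cycles with period 3.

3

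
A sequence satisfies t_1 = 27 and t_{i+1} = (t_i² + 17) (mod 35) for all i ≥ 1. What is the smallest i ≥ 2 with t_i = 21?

4

Listing terms: t_1 = 27,  t_2 = 11,  t_3 = 33,  t_4 = 21,  t_5 = 3,  t_6 = 26,  t_7 = 28,  t_8 = 31,  t_9 = 33.
Since t_9 = t_3 = 33, the sequence is eventually periodic: after a pre-period of length 2 it cycles with period 6.
The value 21 first appears (with i ≥ 2) at t_4.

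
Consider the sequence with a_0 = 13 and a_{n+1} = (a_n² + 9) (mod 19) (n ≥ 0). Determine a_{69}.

Computing terms: a_0 = 13,  a_1 = 7,  a_2 = 1,  a_3 = 10,  a_4 = 14,  a_5 = 15,  a_6 = 6,  a_7 = 7.
Since a_7 = a_1 = 7, the sequence is eventually periodic: after a pre-period of length 1 it cycles with period 6.
For n ≥ 1, a_n depends only on (n - 1) mod 6. (69 - 1) mod 6 = 2, so a_{69} = a_3 = 10.

10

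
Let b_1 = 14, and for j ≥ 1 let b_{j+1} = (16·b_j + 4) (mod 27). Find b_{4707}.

13

b_1 = 14; b_2 = 12; b_3 = 7; b_4 = 8; b_5 = 24; b_6 = 10; b_7 = 2; b_8 = 9; b_9 = 13; b_{10} = 23; b_{11} = 21; b_{12} = 16; b_{13} = 17; b_{14} = 6; b_{15} = 19; b_{16} = 11; b_{17} = 18; b_{18} = 22; b_{19} = 5; b_{20} = 3; b_{21} = 25; b_{22} = 26; b_{23} = 15; b_{24} = 1; b_{25} = 20; b_{26} = 0; b_{27} = 4; b_{28} = 14.
The sequence repeats with period 27.
So b_{4707} = b_{1 + ((4707-1) mod 27)} = b_9 = 13.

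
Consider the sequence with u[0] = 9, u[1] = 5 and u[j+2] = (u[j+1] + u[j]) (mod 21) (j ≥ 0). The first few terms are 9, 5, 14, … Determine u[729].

2

u[0] = 9,  u[1] = 5,  u[2] = 14,  u[3] = 19,  u[4] = 12,  u[5] = 10,  u[6] = 1,  u[7] = 11,  u[8] = 12,  u[9] = 2,  u[10] = 14,  u[11] = 16,  u[12] = 9,  u[13] = 4,  u[14] = 13,  u[15] = 17,  u[16] = 9,  u[17] = 5.
Since (u[16], u[17]) = (u[0], u[1]) = (9, 5) (two consecutive terms determine the rest), the sequence is periodic with period 16.
(729 - 0) mod 16 = 9, so u[729] = u[9] = 2.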